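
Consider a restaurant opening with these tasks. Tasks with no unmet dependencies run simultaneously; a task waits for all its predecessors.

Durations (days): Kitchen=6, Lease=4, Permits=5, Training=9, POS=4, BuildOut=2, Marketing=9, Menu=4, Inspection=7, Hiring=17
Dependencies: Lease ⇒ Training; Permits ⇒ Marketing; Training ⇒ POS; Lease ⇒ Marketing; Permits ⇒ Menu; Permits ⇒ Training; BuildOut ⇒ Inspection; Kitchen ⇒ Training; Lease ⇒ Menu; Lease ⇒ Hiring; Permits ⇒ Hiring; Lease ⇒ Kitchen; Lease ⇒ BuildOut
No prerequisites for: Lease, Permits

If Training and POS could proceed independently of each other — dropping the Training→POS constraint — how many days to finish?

Before: longest chain Lease→Kitchen→Training→POS = 4+6+9+4 = 23, finish 23.
Without Training→POS, POS's earliest start moves from 19 to 0.
The longest chain is now Permits→Hiring = 5+17 = 22, so the restaurant opening takes 22 days.

22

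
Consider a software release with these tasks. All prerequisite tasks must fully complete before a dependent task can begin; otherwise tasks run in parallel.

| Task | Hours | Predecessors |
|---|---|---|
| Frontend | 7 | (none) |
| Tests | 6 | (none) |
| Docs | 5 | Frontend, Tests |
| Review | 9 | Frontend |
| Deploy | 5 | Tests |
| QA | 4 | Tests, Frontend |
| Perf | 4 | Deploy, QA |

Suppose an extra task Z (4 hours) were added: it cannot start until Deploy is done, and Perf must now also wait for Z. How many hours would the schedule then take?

19

Originally the schedule takes 16 hours.
With Z inserted, Perf now waits for max(Deploy, QA, Z).
New critical path: Tests→Deploy→Z→Perf = 6+5+4+4 = 19 ⇒ 19 hours.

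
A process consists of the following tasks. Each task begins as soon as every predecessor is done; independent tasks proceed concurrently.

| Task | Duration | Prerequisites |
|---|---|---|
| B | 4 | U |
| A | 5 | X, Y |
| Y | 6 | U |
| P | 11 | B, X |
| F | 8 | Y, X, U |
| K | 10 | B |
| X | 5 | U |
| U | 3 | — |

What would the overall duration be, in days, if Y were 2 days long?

The binding path is U→X→P = 3+5+11 = 19; finish at 19 days.
Y is off the critical path — its longest chain is 17 days, giving 2 of slack.
The critical path is still U→X→P; finish is now 19 days.

19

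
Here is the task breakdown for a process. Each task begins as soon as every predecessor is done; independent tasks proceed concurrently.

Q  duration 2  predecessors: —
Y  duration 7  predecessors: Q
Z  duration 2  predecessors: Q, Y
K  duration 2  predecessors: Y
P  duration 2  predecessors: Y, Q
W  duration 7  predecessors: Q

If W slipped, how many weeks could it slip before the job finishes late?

2

Critical path: Q→Y→Z = 2+7+2 = 11, so the finish is 11 weeks.
The longest chain containing W totals 9 weeks.
Float = 11 − 9 = 2.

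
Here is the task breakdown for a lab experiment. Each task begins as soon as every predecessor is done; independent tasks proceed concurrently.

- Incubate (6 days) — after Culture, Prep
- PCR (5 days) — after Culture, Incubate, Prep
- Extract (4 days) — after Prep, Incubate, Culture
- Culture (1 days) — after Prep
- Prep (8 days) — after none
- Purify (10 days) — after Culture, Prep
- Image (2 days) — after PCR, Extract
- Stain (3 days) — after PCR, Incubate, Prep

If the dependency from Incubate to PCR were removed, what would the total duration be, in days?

21

With the dependency in place, Prep→Culture→Incubate→PCR→Stain = 8+1+6+5+3 = 23 sets the finish at 23 days.
Without Incubate→PCR, PCR's earliest start moves from 15 to 9.
After: Prep→Culture→Incubate→Extract→Image = 8+1+6+4+2 = 21 → 21 days.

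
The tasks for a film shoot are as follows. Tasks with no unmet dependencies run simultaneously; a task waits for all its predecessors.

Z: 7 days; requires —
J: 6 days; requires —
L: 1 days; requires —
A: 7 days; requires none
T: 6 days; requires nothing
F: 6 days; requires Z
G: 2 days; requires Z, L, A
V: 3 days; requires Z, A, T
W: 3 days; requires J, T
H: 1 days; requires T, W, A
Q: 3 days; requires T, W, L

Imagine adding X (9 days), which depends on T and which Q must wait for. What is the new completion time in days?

Originally the plan takes 13 days.
With X inserted, Q now waits for max(T, W, L, X).
New critical path: T→X→Q = 6+9+3 = 18 ⇒ 18 days.

18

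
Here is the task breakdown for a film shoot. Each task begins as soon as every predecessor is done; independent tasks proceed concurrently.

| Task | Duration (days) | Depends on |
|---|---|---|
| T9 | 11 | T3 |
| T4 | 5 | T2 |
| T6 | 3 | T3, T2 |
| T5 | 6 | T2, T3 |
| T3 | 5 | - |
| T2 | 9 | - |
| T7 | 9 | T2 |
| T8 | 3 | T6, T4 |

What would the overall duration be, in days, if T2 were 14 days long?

Actual critical path: T2→T7 = 9+9 = 18 ⇒ 18 days.
T2 lies on that path, so at 14 days the path becomes 23 days.
No other chain overtakes it, so the finish is 23 days.

23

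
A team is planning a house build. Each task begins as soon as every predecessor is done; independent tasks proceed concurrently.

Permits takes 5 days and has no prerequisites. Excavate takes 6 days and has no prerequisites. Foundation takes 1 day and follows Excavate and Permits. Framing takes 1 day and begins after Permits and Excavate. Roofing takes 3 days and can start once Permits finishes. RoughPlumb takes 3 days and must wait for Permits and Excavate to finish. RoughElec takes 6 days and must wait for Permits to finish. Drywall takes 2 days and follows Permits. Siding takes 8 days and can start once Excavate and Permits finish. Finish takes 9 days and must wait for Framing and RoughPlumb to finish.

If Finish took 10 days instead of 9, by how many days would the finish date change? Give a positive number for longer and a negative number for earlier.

1

Critical path before the change: Excavate→RoughPlumb→Finish = 6+3+9 = 18 giving 18 days.
Finish is on the critical path; changing it to 10 makes that path 19 days.
That remains the longest chain; total 19 days.
Change in finish: 19 − 18 = +1 days.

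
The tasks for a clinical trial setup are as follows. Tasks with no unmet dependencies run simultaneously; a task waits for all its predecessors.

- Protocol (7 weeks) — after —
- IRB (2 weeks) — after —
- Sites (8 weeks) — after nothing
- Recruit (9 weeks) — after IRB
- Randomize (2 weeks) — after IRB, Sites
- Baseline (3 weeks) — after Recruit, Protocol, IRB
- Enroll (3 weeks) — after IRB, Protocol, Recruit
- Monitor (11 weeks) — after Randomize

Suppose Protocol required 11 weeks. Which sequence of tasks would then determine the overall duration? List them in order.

Sites, Randomize, Monitor

As given, the longest chain is Sites→Randomize→Monitor = 8+2+11 = 21, so the finish is 21 weeks.
Protocol is off the critical path — its longest chain is 10 weeks, giving 11 of slack.
The critical path is still Sites→Randomize→Monitor; finish is now 21 weeks.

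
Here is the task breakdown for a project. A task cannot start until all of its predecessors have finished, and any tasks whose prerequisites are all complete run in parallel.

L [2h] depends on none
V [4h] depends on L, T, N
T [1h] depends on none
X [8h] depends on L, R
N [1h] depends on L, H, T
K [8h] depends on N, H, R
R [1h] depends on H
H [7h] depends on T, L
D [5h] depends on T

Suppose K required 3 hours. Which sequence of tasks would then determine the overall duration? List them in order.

L, H, R, X

The binding path is L→H→N→K = 2+7+1+8 = 18; finish at 18 hours.
K lies on that path, so at 3 hours the path becomes 13 hours.
The binding chain switches to L→H→R→X = 2+7+1+8 = 18; finish 18 hours.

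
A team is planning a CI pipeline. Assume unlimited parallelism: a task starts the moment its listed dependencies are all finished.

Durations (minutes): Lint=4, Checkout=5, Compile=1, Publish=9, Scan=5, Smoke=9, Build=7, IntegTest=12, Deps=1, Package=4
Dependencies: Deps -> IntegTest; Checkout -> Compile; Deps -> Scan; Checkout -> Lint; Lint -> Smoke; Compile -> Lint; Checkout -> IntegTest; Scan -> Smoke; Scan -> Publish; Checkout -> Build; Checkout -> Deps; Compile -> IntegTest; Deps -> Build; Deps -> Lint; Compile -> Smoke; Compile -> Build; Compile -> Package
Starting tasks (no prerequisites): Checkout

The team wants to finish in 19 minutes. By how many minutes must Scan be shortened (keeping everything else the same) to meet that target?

1

Current finish: 20 minutes; target: 19.
Scan is on every critical path, so each minute cut from Scan cuts the finish by one (this holds down to a finish of 19).
Need 20 − 19 = 1 minute off Scan → Scan becomes 4 minutes, finish becomes 19.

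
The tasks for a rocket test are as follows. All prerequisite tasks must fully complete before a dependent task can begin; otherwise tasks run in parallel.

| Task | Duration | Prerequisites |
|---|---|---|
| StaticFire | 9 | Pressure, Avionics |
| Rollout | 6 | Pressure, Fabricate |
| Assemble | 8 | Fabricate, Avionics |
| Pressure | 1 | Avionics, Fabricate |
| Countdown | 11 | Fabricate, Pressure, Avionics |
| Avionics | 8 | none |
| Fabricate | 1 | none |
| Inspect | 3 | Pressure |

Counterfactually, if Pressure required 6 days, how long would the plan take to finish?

As given, the longest chain is Avionics→Pressure→Countdown = 8+1+11 = 20, so the finish is 20 days.
Pressure lies on that path, so at 6 days the path becomes 25 days.
The critical path is still Avionics→Pressure→Countdown; finish is now 25 days.

25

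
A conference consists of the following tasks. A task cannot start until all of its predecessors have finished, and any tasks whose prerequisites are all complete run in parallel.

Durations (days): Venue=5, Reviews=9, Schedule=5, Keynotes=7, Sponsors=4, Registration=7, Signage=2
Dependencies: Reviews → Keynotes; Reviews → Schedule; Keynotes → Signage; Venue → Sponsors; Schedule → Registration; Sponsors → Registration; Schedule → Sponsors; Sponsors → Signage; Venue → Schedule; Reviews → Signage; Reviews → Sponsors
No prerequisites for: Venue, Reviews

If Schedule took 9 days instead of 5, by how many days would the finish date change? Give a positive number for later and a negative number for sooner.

4

Baseline: Reviews→Schedule→Sponsors→Registration = 9+5+4+7 = 25 → 25 days.
Since Schedule is critical, the +4 change carries straight to that chain (now 29 days).
The critical path is still Reviews→Schedule→Sponsors→Registration; finish is now 29 days.
Change in finish: 29 − 25 = +4 days.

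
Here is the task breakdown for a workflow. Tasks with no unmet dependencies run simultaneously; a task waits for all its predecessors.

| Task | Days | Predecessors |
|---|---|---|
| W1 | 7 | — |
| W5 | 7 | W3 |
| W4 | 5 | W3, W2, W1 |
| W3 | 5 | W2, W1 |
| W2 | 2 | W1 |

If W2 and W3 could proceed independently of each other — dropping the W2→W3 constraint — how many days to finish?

19

With the dependency in place, W1→W2→W3→W5 = 7+2+5+7 = 21 sets the finish at 21 days.
Without W2→W3, W3's earliest start moves from 9 to 7.
After: W1→W3→W5 = 7+5+7 = 19 → 19 days.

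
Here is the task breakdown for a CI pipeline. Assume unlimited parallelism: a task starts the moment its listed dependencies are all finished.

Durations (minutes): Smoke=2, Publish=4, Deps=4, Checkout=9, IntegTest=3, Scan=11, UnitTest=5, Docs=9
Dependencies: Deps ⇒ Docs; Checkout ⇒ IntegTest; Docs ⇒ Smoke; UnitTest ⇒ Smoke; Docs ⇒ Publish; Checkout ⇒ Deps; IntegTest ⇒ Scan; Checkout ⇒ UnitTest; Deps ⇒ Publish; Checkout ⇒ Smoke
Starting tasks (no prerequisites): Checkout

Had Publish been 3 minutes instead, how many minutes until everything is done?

The binding path is Checkout→Deps→Docs→Publish = 9+4+9+4 = 26; finish at 26 minutes.
Publish lies on that path, so at 3 minutes the path becomes 25 minutes.
No other chain overtakes it, so the finish is 25 minutes.

25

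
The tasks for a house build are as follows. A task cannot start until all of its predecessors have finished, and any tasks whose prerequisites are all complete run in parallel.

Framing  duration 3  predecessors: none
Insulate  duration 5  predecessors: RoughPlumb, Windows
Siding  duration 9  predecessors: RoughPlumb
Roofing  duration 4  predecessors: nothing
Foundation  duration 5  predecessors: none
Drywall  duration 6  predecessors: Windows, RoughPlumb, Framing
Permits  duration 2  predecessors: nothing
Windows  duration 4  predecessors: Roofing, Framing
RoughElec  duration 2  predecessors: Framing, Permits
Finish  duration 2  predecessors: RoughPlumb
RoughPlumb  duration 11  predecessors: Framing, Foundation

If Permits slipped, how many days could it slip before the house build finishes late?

Critical path: Foundation→RoughPlumb→Siding = 5+11+9 = 25, so the finish is 25 days.
Longest path through Permits: 4 days (earliest finish 2, latest finish 23).
So Permits can slip 23 − 2 = 21 days.

21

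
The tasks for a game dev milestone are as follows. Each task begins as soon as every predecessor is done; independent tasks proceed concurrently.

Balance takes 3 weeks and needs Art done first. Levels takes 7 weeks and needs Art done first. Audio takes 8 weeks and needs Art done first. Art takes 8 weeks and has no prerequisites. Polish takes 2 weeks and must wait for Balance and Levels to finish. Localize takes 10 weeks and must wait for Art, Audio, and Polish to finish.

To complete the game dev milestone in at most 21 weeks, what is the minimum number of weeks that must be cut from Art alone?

6

Current finish: 27 weeks; target: 21.
Art is on every critical path, so each week cut from Art cuts the finish by one (this holds down to a finish of 20).
Need 27 − 21 = 6 weeks off Art → Art becomes 2 weeks, finish becomes 21.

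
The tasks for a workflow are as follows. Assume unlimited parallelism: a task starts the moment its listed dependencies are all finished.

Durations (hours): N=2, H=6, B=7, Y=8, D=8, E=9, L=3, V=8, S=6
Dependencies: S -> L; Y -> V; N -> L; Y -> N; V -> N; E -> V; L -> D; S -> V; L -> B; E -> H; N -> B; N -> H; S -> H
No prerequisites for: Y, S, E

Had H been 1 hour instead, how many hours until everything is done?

The binding path is E→V→N→L→D = 9+8+2+3+8 = 30; finish at 30 hours.
H has 5 hours of float (longest path through it is 25).
No other chain overtakes it, so the finish is 30 hours.

30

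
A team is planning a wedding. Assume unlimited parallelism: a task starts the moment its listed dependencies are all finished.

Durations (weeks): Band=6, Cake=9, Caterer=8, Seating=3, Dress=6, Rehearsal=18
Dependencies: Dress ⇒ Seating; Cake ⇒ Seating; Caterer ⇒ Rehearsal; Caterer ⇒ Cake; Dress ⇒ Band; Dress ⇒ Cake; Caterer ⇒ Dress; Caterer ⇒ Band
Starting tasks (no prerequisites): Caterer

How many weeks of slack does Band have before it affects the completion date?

Critical path: Caterer→Dress→Cake→Seating = 8+6+9+3 = 26, so the finish is 26 weeks.
The longest chain containing Band totals 20 weeks.
Slack of Band = 20 − 14 = 6 weeks.

6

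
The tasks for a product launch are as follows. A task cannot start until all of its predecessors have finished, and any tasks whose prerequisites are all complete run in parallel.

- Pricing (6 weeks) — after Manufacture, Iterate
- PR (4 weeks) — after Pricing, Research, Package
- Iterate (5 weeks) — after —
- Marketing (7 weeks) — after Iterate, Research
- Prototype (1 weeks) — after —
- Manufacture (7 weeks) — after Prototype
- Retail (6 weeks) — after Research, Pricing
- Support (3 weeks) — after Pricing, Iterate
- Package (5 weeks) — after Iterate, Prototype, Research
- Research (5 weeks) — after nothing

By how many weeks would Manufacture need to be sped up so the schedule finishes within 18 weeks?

Current finish: 20 weeks; target: 18.
Manufacture is on every critical path, so each week cut from Manufacture cuts the finish by one (this holds down to a finish of 17).
Need 20 − 18 = 2 weeks off Manufacture → Manufacture becomes 5 weeks, finish becomes 18.

2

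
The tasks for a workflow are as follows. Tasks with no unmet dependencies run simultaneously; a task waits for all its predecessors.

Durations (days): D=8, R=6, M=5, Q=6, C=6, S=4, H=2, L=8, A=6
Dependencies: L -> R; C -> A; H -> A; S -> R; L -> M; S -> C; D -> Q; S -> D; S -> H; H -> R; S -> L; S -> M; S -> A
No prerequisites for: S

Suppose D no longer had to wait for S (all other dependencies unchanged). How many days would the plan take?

18

With the dependency in place, S→L→R = 4+8+6 = 18 sets the finish at 18 days.
Without S→D, D's earliest start moves from 4 to 0.
After: S→L→R = 4+8+6 = 18 → 18 days.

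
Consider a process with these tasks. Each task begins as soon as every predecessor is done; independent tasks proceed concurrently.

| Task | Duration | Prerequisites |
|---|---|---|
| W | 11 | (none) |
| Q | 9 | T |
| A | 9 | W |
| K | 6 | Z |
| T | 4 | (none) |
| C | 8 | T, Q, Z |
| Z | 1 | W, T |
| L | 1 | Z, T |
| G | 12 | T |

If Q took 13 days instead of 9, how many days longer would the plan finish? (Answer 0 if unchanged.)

4

As given, the longest chain is T→Q→C = 4+9+8 = 21, so the finish is 21 days.
Q lies on that path, so at 13 days the path becomes 25 days.
That remains the longest chain; total 25 days.
Change in finish: 25 − 21 = +4 days.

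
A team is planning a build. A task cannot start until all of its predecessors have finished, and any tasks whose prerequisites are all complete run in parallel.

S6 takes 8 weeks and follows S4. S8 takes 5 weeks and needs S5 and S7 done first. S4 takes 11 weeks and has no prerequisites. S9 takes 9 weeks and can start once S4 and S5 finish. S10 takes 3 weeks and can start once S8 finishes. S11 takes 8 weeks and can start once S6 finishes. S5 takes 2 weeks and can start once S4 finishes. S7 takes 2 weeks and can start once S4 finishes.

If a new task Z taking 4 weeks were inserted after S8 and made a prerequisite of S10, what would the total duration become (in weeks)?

27

Originally the plan takes 27 weeks.
With Z inserted, S10 now waits for max(S8, Z).
New critical path: S4→S6→S11 = 11+8+8 = 27 ⇒ 27 weeks.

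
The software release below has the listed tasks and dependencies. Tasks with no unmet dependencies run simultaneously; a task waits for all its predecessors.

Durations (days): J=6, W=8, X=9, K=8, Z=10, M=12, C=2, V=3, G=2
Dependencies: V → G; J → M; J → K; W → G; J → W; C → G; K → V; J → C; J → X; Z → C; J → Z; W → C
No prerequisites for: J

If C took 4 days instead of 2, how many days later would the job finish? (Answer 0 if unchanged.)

As given, the longest chain is J→Z→C→G = 6+10+2+2 = 20, so the finish is 20 days.
C lies on that path, so at 4 days the path becomes 22 days.
No other chain overtakes it, so the finish is 22 days.
Change in finish: 22 − 20 = +2 days.

2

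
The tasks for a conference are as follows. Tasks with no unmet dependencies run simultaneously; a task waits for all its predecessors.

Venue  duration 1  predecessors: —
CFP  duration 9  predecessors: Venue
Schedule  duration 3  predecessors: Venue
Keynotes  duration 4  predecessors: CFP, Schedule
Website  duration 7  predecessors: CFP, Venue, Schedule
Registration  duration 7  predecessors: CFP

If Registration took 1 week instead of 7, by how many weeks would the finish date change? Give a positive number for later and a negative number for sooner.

The binding path is Venue→CFP→Registration = 1+9+7 = 17; finish at 17 weeks.
Since Registration is critical, the -6 change carries straight to that chain (now 11 weeks).
Now Venue→CFP→Website = 1+9+7 = 17 is longest, so the finish becomes 17 weeks.
Change in finish: 17 − 17 = +0 weeks.

0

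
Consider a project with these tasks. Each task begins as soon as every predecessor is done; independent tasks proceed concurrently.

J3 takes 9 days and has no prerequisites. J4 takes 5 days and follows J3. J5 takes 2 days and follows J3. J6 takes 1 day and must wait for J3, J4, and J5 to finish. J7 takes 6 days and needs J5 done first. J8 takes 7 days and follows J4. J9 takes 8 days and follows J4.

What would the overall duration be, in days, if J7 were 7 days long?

Critical path before the change: J3→J4→J9 = 9+5+8 = 22 giving 22 days.
J7 is off the critical path — its longest chain is 17 days, giving 5 of slack.
No other chain overtakes it, so the finish is 22 days.

22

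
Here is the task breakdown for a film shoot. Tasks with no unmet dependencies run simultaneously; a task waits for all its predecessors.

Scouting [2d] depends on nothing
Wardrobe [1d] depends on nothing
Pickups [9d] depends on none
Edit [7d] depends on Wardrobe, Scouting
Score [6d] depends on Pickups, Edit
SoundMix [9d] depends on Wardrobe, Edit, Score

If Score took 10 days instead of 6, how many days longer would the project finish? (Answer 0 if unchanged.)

4

The binding path is Scouting→Edit→Score→SoundMix = 2+7+6+9 = 24; finish at 24 days.
Since Score is critical, the +4 change carries straight to that chain (now 28 days).
No other chain overtakes it, so the finish is 28 days.
Change in finish: 28 − 24 = +4 days.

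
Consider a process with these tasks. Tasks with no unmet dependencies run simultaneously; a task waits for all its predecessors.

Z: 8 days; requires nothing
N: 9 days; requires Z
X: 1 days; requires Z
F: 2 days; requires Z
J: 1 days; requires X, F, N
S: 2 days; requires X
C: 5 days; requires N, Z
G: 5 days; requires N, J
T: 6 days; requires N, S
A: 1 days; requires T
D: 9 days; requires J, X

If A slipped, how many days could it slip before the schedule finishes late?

Critical path: Z→N→J→D = 8+9+1+9 = 27, so the finish is 27 days.
Longest path through A: 24 days (earliest finish 24, latest finish 27).
Slack of A = 26 − 23 = 3 days.

3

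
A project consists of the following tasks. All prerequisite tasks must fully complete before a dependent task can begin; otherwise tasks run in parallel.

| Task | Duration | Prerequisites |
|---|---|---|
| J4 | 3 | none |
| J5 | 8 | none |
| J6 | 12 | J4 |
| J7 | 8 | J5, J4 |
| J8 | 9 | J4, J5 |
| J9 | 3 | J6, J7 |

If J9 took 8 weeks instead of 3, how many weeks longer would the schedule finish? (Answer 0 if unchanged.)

Critical path before the change: J5→J7→J9 = 8+8+3 = 19 giving 19 weeks.
J9 is on the critical path; changing it to 8 makes that path 24 weeks.
No other chain overtakes it, so the finish is 24 weeks.
Change in finish: 24 − 19 = +5 weeks.

5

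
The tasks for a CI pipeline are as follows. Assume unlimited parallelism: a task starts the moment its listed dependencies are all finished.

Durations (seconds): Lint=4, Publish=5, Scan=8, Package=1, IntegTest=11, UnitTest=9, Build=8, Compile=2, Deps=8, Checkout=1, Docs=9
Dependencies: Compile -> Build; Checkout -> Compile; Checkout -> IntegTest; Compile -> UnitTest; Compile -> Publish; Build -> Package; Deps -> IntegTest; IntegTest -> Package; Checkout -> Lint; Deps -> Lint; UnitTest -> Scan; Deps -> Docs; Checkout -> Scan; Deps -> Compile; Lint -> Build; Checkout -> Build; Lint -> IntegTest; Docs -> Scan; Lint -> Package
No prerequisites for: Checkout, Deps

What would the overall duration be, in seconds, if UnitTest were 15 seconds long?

33

Baseline: Deps→Compile→UnitTest→Scan = 8+2+9+8 = 27 → 27 seconds.
UnitTest is on the critical path; changing it to 15 makes that path 33 seconds.
No other chain overtakes it, so the finish is 33 seconds.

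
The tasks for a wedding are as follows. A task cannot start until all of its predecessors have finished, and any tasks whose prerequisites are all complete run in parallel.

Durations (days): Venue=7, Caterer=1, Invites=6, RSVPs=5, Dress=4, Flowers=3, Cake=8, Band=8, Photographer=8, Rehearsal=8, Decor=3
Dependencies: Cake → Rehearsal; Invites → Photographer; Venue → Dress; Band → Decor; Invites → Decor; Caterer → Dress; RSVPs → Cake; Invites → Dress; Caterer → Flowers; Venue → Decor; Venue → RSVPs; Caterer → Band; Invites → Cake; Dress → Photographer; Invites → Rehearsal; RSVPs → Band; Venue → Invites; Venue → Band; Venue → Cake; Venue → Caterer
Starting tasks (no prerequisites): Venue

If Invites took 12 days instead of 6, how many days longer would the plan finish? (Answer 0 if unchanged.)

6

Baseline: Venue→Invites→Cake→Rehearsal = 7+6+8+8 = 29 → 29 days.
Invites is on the critical path; changing it to 12 makes that path 35 days.
The critical path is still Venue→Invites→Cake→Rehearsal; finish is now 35 days.
Change in finish: 35 − 29 = +6 days.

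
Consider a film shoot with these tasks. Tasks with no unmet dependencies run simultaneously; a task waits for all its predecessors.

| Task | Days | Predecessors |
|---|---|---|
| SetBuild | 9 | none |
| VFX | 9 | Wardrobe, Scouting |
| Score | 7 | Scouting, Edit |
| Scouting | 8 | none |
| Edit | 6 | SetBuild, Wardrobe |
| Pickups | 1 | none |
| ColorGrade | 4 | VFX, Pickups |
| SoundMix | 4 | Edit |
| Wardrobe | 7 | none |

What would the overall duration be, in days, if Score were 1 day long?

21

As given, the longest chain is SetBuild→Edit→Score = 9+6+7 = 22, so the finish is 22 days.
Since Score is critical, the -6 change carries straight to that chain (now 16 days).
Now Scouting→VFX→ColorGrade = 8+9+4 = 21 is longest, so the finish becomes 21 days.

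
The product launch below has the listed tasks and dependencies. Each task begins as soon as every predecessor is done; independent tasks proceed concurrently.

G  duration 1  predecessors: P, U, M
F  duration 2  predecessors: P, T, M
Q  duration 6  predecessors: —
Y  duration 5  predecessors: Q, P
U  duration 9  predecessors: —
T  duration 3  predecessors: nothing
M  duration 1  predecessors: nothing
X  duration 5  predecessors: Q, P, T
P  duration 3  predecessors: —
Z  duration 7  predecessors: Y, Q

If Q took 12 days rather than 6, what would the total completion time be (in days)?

As given, the longest chain is Q→Y→Z = 6+5+7 = 18, so the finish is 18 days.
Q is on the critical path; changing it to 12 makes that path 24 days.
The critical path is still Q→Y→Z; finish is now 24 days.

24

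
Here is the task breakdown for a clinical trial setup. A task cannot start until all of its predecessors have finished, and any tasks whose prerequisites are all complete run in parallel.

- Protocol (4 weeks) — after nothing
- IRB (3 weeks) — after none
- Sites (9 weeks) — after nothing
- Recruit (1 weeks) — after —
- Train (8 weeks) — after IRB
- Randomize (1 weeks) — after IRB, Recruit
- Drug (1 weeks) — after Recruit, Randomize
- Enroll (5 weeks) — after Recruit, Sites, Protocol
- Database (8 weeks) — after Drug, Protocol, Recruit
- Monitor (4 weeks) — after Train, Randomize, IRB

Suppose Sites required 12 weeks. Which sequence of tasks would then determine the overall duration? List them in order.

Sites, Enroll

Baseline: IRB→Train→Monitor = 3+8+4 = 15 → 15 weeks.
Sites is off the critical path — its longest chain is 14 weeks, giving 1 of slack.
The binding chain switches to Sites→Enroll = 12+5 = 17; finish 17 weeks.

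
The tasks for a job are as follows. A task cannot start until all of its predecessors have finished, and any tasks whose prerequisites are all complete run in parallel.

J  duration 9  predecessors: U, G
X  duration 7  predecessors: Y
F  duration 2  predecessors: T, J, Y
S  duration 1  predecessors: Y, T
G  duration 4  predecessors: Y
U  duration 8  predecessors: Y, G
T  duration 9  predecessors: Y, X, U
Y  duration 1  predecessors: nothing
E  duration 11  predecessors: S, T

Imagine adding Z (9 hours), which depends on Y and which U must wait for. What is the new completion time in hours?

39

Originally the job takes 34 hours.
With Z inserted, U now waits for max(Y, G, Z).
New critical path: Y→Z→U→T→S→E = 1+9+8+9+1+11 = 39 ⇒ 39 hours.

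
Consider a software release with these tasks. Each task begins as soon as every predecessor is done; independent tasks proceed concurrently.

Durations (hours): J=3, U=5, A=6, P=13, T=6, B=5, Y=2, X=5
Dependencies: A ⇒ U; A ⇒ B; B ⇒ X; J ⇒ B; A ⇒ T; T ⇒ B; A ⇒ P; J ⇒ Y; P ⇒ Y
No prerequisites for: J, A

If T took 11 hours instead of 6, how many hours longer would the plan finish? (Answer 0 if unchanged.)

Baseline: A→T→B→X = 6+6+5+5 = 22 → 22 hours.
T lies on that path, so at 11 hours the path becomes 27 hours.
No other chain overtakes it, so the finish is 27 hours.
Change in finish: 27 − 22 = +5 hours.

5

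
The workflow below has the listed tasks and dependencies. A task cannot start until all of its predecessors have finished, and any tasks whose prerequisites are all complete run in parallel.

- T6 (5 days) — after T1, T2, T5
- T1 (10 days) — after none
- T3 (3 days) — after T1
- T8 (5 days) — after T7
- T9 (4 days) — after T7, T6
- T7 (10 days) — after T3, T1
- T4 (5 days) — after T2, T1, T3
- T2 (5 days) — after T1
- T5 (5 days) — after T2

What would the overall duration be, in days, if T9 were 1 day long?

28

Actual critical path: T1→T2→T5→T6→T9 = 10+5+5+5+4 = 29 ⇒ 29 days.
T9 is on the critical path; changing it to 1 makes that path 26 days.
The binding chain switches to T1→T3→T7→T8 = 10+3+10+5 = 28; finish 28 days.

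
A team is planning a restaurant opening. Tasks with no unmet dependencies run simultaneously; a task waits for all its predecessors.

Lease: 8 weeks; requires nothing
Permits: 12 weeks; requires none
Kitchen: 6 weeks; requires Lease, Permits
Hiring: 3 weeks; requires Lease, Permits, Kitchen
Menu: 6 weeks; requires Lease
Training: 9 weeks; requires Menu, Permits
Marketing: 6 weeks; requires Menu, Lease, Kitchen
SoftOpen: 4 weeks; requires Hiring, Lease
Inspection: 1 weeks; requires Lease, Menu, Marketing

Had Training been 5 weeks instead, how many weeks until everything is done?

25

Baseline: Permits→Kitchen→Hiring→SoftOpen = 12+6+3+4 = 25 → 25 weeks.
Training has 2 weeks of float (longest path through it is 23).
No other chain overtakes it, so the finish is 25 weeks.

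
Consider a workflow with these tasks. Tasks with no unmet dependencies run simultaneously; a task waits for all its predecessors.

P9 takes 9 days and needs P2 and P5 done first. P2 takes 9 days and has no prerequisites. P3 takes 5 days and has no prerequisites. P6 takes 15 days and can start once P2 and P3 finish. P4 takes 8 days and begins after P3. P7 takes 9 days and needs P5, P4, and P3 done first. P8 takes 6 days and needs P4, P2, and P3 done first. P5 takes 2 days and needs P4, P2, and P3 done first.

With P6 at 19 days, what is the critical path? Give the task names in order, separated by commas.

Critical path before the change: P2→P6 = 9+15 = 24 giving 24 days.
P6 lies on that path, so at 19 days the path becomes 28 days.
That remains the longest chain; total 28 days.

P2, P6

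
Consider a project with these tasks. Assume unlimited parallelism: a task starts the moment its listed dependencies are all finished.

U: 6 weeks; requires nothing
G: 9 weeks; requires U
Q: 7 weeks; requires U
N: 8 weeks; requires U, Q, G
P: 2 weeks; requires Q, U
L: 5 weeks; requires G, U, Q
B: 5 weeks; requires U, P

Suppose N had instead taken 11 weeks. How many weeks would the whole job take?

Baseline: U→G→N = 6+9+8 = 23 → 23 weeks.
N lies on that path, so at 11 weeks the path becomes 26 weeks.
No other chain overtakes it, so the finish is 26 weeks.

26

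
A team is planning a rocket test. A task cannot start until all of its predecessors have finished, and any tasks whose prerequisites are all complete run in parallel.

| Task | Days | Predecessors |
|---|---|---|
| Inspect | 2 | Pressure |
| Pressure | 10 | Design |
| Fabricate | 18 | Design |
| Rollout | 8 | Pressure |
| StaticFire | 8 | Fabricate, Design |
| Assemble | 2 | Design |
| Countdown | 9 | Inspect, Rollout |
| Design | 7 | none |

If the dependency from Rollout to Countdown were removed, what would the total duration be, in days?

33

Original critical path: Design→Pressure→Rollout→Countdown = 7+10+8+9 = 34 ⇒ 34 days.
Without Rollout→Countdown, Countdown's earliest start moves from 25 to 19.
The longest chain is now Design→Fabricate→StaticFire = 7+18+8 = 33, so the schedule takes 33 days.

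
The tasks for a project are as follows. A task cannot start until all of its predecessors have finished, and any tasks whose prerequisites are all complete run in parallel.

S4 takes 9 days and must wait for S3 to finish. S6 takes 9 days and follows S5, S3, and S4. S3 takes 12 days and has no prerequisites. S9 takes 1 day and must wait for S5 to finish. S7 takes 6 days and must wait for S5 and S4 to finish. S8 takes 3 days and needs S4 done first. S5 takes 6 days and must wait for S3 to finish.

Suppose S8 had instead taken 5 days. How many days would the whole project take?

30

The binding path is S3→S4→S6 = 12+9+9 = 30; finish at 30 days.
S8 has 6 days of float (longest path through it is 24).
No other chain overtakes it, so the finish is 30 days.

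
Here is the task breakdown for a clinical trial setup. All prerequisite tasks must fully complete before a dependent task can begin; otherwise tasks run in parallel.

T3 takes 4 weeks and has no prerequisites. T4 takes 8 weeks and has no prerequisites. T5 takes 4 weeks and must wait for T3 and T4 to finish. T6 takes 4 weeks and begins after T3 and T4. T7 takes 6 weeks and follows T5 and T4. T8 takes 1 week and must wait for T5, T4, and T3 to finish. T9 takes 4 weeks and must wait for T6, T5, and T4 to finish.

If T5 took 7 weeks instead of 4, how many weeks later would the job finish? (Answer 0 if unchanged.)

3

Baseline: T4→T5→T7 = 8+4+6 = 18 → 18 weeks.
Since T5 is critical, the +3 change carries straight to that chain (now 21 weeks).
No other chain overtakes it, so the finish is 21 weeks.
Change in finish: 21 − 18 = +3 weeks.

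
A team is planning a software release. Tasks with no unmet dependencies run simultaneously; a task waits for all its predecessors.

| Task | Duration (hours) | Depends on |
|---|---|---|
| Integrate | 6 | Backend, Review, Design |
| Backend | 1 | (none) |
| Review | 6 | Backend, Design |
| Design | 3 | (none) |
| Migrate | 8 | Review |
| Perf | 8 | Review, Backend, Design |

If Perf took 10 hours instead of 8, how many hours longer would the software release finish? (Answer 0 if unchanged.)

2

As given, the longest chain is Design→Review→Perf = 3+6+8 = 17, so the finish is 17 hours.
Perf is on the critical path; changing it to 10 makes that path 19 hours.
The critical path is still Design→Review→Perf; finish is now 19 hours.
Change in finish: 19 − 17 = +2 hours.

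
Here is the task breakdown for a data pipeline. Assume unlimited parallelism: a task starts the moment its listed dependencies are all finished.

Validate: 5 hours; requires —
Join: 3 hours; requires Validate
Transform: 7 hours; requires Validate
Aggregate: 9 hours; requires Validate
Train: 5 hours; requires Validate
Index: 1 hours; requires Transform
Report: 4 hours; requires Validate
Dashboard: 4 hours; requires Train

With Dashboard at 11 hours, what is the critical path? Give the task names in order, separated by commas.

Validate, Train, Dashboard

Critical path before the change: Validate→Train→Dashboard = 5+5+4 = 14 giving 14 hours.
Dashboard lies on that path, so at 11 hours the path becomes 21 hours.
No other chain overtakes it, so the finish is 21 hours.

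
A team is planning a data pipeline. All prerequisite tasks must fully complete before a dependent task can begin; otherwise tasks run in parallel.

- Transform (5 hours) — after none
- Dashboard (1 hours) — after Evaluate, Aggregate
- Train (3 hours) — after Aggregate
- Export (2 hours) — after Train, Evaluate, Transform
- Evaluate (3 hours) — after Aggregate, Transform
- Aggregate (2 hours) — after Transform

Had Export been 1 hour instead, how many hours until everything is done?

The binding path is Transform→Aggregate→Train→Export = 5+2+3+2 = 12; finish at 12 hours.
Export is on the critical path; changing it to 1 makes that path 11 hours.
No other chain overtakes it, so the finish is 11 hours.

11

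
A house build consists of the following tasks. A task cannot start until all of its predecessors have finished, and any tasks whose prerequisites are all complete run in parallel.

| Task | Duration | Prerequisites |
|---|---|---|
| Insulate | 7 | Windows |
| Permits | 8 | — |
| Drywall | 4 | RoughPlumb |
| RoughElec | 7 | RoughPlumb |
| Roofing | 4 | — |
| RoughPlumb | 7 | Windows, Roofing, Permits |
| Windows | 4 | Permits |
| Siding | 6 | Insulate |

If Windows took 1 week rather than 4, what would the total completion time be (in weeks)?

Actual critical path: Permits→Windows→RoughPlumb→RoughElec = 8+4+7+7 = 26 ⇒ 26 weeks.
Windows lies on that path, so at 1 week the path becomes 23 weeks.
The critical path is still Permits→Windows→RoughPlumb→RoughElec; finish is now 23 weeks.

23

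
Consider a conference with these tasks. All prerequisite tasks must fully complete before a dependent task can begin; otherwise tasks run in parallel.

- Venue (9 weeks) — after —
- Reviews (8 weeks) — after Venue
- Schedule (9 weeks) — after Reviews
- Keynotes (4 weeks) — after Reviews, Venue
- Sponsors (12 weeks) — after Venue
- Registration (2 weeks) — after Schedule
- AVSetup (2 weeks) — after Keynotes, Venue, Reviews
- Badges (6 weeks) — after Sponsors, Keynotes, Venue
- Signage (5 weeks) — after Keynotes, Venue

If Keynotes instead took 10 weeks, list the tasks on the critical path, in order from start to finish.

Venue, Reviews, Keynotes, Badges

Critical path before the change: Venue→Reviews→Schedule→Registration = 9+8+9+2 = 28 giving 28 weeks.
Keynotes has 1 week of float (longest path through it is 27).
New critical path: Venue→Reviews→Keynotes→Badges = 9+8+10+6 = 33 ⇒ 33 weeks.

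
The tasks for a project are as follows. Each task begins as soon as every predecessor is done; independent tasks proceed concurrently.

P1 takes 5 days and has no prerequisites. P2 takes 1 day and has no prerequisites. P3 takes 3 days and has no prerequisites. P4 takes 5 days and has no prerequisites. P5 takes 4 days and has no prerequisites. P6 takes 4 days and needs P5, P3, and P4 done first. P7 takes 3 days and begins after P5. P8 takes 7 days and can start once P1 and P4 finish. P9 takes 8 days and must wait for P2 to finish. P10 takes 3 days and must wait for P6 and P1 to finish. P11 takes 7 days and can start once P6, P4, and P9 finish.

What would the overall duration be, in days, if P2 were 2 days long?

17

Critical path before the change: P2→P9→P11 = 1+8+7 = 16 giving 16 days.
P2 is on the critical path; changing it to 2 makes that path 17 days.
The critical path is still P2→P9→P11; finish is now 17 days.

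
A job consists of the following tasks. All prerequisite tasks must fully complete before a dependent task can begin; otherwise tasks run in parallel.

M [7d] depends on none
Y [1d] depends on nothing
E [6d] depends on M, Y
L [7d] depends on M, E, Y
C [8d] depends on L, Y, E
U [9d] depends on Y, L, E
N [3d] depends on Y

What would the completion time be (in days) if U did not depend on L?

Original critical path: M→E→L→U = 7+6+7+9 = 29 ⇒ 29 days.
Without L→U, U's earliest start moves from 20 to 13.
The longest chain is now M→E→L→C = 7+6+7+8 = 28, so the schedule takes 28 days.

28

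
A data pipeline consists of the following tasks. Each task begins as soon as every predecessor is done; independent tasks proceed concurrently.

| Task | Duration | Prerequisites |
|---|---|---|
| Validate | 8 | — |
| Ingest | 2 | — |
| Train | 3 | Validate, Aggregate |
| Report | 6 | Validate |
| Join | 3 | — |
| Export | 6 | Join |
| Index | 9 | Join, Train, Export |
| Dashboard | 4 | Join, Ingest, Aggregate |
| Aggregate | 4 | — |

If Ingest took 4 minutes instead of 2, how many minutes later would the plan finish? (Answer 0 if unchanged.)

Baseline: Validate→Train→Index = 8+3+9 = 20 → 20 minutes.
Ingest is off the critical path — its longest chain is 6 minutes, giving 14 of slack.
That remains the longest chain; total 20 minutes.
Change in finish: 20 − 20 = +0 minutes.

0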